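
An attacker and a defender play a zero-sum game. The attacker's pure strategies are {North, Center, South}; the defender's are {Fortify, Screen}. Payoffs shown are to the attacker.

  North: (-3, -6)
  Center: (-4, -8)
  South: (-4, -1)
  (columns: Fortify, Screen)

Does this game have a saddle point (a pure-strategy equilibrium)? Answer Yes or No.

No

Row minima: North → -6, Center → -8, South → -4; maximin = -4.
Column maxima: Fortify → -3, Screen → -1; minimax = -3.
-4 ≠ -3, so no pure-strategy equilibrium exists.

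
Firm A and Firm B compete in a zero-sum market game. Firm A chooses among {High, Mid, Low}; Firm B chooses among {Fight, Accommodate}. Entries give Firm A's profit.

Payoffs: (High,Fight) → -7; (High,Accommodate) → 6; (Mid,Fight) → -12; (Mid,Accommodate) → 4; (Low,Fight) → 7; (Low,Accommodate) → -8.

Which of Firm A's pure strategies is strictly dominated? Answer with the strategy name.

Mid

High gives a strictly higher payoff than Mid against every column: -7 > -12, 6 > 4.
So Mid is strictly dominated and Firm A never plays it.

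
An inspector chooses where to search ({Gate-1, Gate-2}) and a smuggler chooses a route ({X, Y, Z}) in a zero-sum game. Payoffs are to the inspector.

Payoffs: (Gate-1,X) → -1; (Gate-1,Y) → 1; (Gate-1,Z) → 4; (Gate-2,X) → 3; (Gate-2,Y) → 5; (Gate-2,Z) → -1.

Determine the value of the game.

Row minima: Gate-1 → -1, Gate-2 → -1; maximin = -1.
Column maxima: X → 3, Y → 5, Z → 4; minimax = 3.
-1 ≠ 3, so there is no saddle point; optimal play is mixed.
Y is strictly dominated by X (it gives the inspector strictly more in every row), so the smuggler never plays it.
On the remaining 2×2 (Gate-1, Gate-2 vs X, Z):
Let the inspector play Gate-1 with probability p. Expected payoff against X: (-1)p + 3(1−p) = −4p + 3; against Z: 4p + (-1)(1−p) = 5p − 1.
Setting these equal: −4p + 3 = 5p − 1 ⇒ −9p = -4 ⇒ p = 4/9, and the value is (-4)·(4/9) + 3 = 11/9.
For the smuggler: with q = P(X), equating Gate-1's and Gate-2's payoffs gives −5q + 4 = 4q − 1 ⇒ q = 5/9.

11/9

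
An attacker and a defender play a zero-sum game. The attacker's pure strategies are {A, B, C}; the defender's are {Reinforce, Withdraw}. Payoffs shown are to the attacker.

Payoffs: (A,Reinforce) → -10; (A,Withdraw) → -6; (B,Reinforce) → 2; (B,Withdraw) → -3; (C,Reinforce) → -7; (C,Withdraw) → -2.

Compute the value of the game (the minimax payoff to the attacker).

-5/2

Row minima: A → -10, B → -3, C → -7; maximin = -3.
Column maxima: Reinforce → 2, Withdraw → -2; minimax = -2.
-3 ≠ -2, so there is no saddle point; optimal play is mixed.
A is strictly dominated by B, so the attacker never plays it.
On the remaining 2×2 (B, C vs Reinforce, Withdraw):
Let the attacker play B with probability p. Expected payoff against Reinforce: 2p + (-7)(1−p) = 9p − 7; against Withdraw: (-3)p + (-2)(1−p) = −p − 2.
Setting these equal: 9p − 7 = −p − 2 ⇒ 10p = 5 ⇒ p = 1/2, and the value is (9)·(1/2) − 7 = -5/2.
For the defender: with q = P(Reinforce), equating B's and C's payoffs gives 5q − 3 = −5q − 2 ⇒ q = 1/10.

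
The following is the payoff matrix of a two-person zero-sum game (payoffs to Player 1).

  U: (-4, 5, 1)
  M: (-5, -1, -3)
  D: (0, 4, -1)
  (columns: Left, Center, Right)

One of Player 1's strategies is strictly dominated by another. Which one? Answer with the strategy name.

M

U gives a strictly higher payoff than M against every column: -4 > -5, 5 > -1, 1 > -3.
So M is strictly dominated and Player 1 never plays it.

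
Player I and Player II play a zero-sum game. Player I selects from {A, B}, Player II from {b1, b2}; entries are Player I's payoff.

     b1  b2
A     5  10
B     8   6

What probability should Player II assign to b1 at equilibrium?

4/7

Row minima: A → 5, B → 6; maximin = 6.
Column maxima: b1 → 8, b2 → 10; minimax = 8.
6 ≠ 8, so there is no saddle point; optimal play is mixed.
Let Player I play A with probability p. Expected payoff against b1: 5p + 8(1−p) = −3p + 8; against b2: 10p + 6(1−p) = 4p + 6.
Setting these equal: −3p + 8 = 4p + 6 ⇒ −7p = -2 ⇒ p = 2/7, and the value is (-3)·(2/7) + 8 = 50/7.
For Player II: with q = P(b1), equating A's and B's payoffs gives −5q + 10 = 2q + 6 ⇒ q = 4/7.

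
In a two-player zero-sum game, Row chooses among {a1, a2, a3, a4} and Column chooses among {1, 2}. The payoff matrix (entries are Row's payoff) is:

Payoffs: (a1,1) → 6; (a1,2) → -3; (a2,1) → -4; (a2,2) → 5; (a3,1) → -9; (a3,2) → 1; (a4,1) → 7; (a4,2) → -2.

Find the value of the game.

3/2

Row minima: a1 → -3, a2 → -4, a3 → -9, a4 → -2; maximin = -2.
Column maxima: 1 → 7, 2 → 5; minimax = 5.
-2 ≠ 5, so there is no saddle point; optimal play is mixed.
a1 is strictly dominated by a4, so Row never plays it.
a3 is strictly dominated by a2, so Row never plays it.
On the remaining 2×2 (a2, a4 vs 1, 2):
Let Row play a2 with probability p. Expected payoff against 1: (-4)p + 7(1−p) = −11p + 7; against 2: 5p + (-2)(1−p) = 7p − 2.
Setting these equal: −11p + 7 = 7p − 2 ⇒ −18p = -9 ⇒ p = 1/2, and the value is (-11)·(1/2) + 7 = 3/2.
For Column: with q = P(1), equating a2's and a4's payoffs gives −9q + 5 = 9q − 2 ⇒ q = 7/18.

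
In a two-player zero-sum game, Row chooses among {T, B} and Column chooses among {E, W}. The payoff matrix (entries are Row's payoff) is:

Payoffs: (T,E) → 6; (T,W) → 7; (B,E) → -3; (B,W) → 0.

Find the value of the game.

6

Row minima: T → 6, B → -3; maximin = 6.
Column maxima: E → 6, W → 7; minimax = 6.
Since maximin = minimax = 6, there is a saddle point and the value is 6.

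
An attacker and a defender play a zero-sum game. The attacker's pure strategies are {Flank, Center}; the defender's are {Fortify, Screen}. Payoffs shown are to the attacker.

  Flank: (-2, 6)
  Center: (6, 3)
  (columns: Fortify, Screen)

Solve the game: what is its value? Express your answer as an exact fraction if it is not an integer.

Row minima: Flank → -2, Center → 3; maximin = 3.
Column maxima: Fortify → 6, Screen → 6; minimax = 6.
3 ≠ 6, so there is no saddle point; optimal play is mixed.
Let the attacker play Flank with probability p. Expected payoff against Fortify: (-2)p + 6(1−p) = −8p + 6; against Screen: 6p + 3(1−p) = 3p + 3.
Setting these equal: −8p + 6 = 3p + 3 ⇒ −11p = -3 ⇒ p = 3/11, and the value is (-8)·(3/11) + 6 = 42/11.
For the defender: with q = P(Fortify), equating Flank's and Center's payoffs gives −8q + 6 = 3q + 3 ⇒ q = 3/11.

42/11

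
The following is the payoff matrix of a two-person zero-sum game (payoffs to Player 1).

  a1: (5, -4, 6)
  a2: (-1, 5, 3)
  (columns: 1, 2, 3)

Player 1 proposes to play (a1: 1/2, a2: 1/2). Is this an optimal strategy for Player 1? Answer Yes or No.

No

Against 1 this mix gives (1/2)·5 + (1/2)·(-1) = 2.
Against 2 this mix gives (1/2)·(-4) + (1/2)·5 = 1/2.
Against 3 this mix gives (1/2)·6 + (1/2)·3 = 9/2.
Player 2 will play 2, holding Player 1 to 1/2. Shifting weight toward the row that does better against 2 would raise this floor (the equalizing mix achieves 7/5 against both 2 and 1), so the proposed strategy is not optimal.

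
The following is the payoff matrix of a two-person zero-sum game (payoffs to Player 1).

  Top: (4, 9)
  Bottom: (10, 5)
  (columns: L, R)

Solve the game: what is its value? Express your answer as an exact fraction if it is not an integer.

7

Row minima: Top → 4, Bottom → 5; maximin = 5.
Column maxima: L → 10, R → 9; minimax = 9.
5 ≠ 9, so there is no saddle point; optimal play is mixed.
Let Player 1 play Top with probability p. Expected payoff against L: 4p + 10(1−p) = −6p + 10; against R: 9p + 5(1−p) = 4p + 5.
Setting these equal: −6p + 10 = 4p + 5 ⇒ −10p = -5 ⇒ p = 1/2, and the value is (-6)·(1/2) + 10 = 7.
For Player 2: with q = P(L), equating Top's and Bottom's payoffs gives −5q + 9 = 5q + 5 ⇒ q = 2/5.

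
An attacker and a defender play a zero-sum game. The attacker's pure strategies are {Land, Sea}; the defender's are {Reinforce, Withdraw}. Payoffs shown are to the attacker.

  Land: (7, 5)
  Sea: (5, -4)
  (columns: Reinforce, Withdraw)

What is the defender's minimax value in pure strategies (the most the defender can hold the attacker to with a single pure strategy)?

Column maxima: Reinforce → 7, Withdraw → 5.
The smallest of these is 5.

5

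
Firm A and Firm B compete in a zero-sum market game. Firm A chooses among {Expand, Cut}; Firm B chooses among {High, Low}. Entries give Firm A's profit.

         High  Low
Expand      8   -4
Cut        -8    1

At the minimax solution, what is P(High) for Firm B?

Row minima: Expand → -4, Cut → -8; maximin = -4.
Column maxima: High → 8, Low → 1; minimax = 1.
-4 ≠ 1, so there is no saddle point; optimal play is mixed.
Let Firm A play Expand with probability p. Expected payoff against High: 8p + (-8)(1−p) = 16p − 8; against Low: (-4)p + 1(1−p) = −5p + 1.
Setting these equal: 16p − 8 = −5p + 1 ⇒ 21p = 9 ⇒ p = 3/7, and the value is (16)·(3/7) − 8 = -8/7.
For Firm B: with q = P(High), equating Expand's and Cut's payoffs gives 12q − 4 = −9q + 1 ⇒ q = 5/21.

5/21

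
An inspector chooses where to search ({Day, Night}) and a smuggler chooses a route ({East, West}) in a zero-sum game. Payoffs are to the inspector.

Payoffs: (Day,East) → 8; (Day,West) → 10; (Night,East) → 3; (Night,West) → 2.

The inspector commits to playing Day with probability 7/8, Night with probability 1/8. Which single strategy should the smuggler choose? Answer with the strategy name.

If the smuggler plays East, the inspector's expected payoff is (7/8)·8 + (1/8)·3 = 59/8.
If the smuggler plays West, the inspector's expected payoff is (7/8)·10 + (1/8)·2 = 9.
The smuggler minimizes the inspector's payoff; the smallest is 59/8, so the best response is East.

East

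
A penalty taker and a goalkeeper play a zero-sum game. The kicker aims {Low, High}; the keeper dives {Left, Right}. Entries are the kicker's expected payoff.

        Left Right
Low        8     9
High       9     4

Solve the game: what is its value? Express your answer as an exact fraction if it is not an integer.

Row minima: Low → 8, High → 4; maximin = 8.
Column maxima: Left → 9, Right → 9; minimax = 9.
8 ≠ 9, so there is no saddle point; optimal play is mixed.
Let the kicker play Low with probability p. Expected payoff against Left: 8p + 9(1−p) = −p + 9; against Right: 9p + 4(1−p) = 5p + 4.
Setting these equal: −p + 9 = 5p + 4 ⇒ −6p = -5 ⇒ p = 5/6, and the value is (-1)·(5/6) + 9 = 49/6.
For the keeper: with q = P(Left), equating Low's and High's payoffs gives −q + 9 = 5q + 4 ⇒ q = 5/6.

49/6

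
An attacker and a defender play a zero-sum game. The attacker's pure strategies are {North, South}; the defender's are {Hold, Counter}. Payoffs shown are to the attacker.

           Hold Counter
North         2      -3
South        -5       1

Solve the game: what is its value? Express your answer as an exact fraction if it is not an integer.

Row minima: North → -3, South → -5; maximin = -3.
Column maxima: Hold → 2, Counter → 1; minimax = 1.
-3 ≠ 1, so there is no saddle point; optimal play is mixed.
Let the attacker play North with probability p. Expected payoff against Hold: 2p + (-5)(1−p) = 7p − 5; against Counter: (-3)p + 1(1−p) = −4p + 1.
Setting these equal: 7p − 5 = −4p + 1 ⇒ 11p = 6 ⇒ p = 6/11, and the value is (7)·(6/11) − 5 = -13/11.
For the defender: with q = P(Hold), equating North's and South's payoffs gives 5q − 3 = −6q + 1 ⇒ q = 4/11.

-13/11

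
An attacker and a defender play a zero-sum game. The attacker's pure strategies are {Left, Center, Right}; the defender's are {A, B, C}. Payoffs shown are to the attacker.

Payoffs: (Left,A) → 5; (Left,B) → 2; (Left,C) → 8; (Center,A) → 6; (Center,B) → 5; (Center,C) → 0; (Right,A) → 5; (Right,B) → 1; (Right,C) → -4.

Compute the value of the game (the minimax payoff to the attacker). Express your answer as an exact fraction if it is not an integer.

40/11

Row minima: Left → 2, Center → 0, Right → -4; maximin = 2.
Column maxima: A → 6, B → 5, C → 8; minimax = 5.
2 ≠ 5, so there is no saddle point; optimal play is mixed.
Right is strictly dominated by Center, so the attacker never plays it.
A is strictly dominated by B (it gives the attacker strictly more in every row), so the defender never plays it.
On the remaining 2×2 (Left, Center vs B, C):
Let the attacker play Left with probability p. Expected payoff against B: 2p + 5(1−p) = −3p + 5; against C: 8p + 0(1−p) = 8p.
Setting these equal: −3p + 5 = 8p ⇒ −11p = -5 ⇒ p = 5/11, and the value is (-3)·(5/11) + 5 = 40/11.
For the defender: with q = P(B), equating Left's and Center's payoffs gives −6q + 8 = 5q ⇒ q = 8/11.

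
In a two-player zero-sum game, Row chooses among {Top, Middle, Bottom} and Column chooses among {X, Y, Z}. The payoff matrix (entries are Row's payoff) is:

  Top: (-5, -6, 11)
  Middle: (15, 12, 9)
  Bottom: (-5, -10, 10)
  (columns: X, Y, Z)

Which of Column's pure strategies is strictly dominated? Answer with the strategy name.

Y holds Row's payoff strictly below X in every row: -6 < -5, 12 < 15, -10 < -5.
So X is strictly dominated for Column.

X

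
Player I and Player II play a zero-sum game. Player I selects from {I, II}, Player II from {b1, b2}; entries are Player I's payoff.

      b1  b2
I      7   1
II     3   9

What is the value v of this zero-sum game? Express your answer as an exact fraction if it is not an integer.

Row minima: I → 1, II → 3; maximin = 3.
Column maxima: b1 → 7, b2 → 9; minimax = 7.
3 ≠ 7, so there is no saddle point; optimal play is mixed.
Let Player I play I with probability p. Expected payoff against b1: 7p + 3(1−p) = 4p + 3; against b2: 1p + 9(1−p) = −8p + 9.
Setting these equal: 4p + 3 = −8p + 9 ⇒ 12p = 6 ⇒ p = 1/2, and the value is (4)·(1/2) + 3 = 5.
For Player II: with q = P(b1), equating I's and II's payoffs gives 6q + 1 = −6q + 9 ⇒ q = 2/3.

5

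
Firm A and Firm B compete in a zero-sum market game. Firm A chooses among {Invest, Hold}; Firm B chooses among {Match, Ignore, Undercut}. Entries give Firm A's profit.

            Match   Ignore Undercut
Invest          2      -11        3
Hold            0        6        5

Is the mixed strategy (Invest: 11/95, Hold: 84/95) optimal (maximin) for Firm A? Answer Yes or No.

Against Match this mix gives (11/95)·2 + (84/95)·0 = 22/95.
Against Ignore this mix gives (11/95)·(-11) + (84/95)·6 = 383/95.
Against Undercut this mix gives (11/95)·3 + (84/95)·5 = 453/95.
Firm B will play Match, holding Firm A to 22/95. Shifting weight toward the row that does better against Match would raise this floor (the equalizing mix achieves 12/19 against both Match and Ignore), so the proposed strategy is not optimal.

No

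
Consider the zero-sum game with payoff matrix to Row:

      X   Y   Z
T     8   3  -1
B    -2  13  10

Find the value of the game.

26/7

Row minima: T → -1, B → -2; maximin = -1.
Column maxima: X → 8, Y → 13, Z → 10; minimax = 8.
-1 ≠ 8, so there is no saddle point; optimal play is mixed.
Y is strictly dominated by Z (it gives Row strictly more in every row), so Column never plays it.
On the remaining 2×2 (T, B vs X, Z):
Let Row play T with probability p. Expected payoff against X: 8p + (-2)(1−p) = 10p − 2; against Z: (-1)p + 10(1−p) = −11p + 10.
Setting these equal: 10p − 2 = −11p + 10 ⇒ 21p = 12 ⇒ p = 4/7, and the value is (10)·(4/7) − 2 = 26/7.
For Column: with q = P(X), equating T's and B's payoffs gives 9q − 1 = −12q + 10 ⇒ q = 11/21.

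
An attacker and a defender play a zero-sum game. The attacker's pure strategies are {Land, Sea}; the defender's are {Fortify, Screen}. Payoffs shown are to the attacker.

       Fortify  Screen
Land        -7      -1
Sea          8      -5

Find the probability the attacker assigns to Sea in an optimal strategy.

Row minima: Land → -7, Sea → -5; maximin = -5.
Column maxima: Fortify → 8, Screen → -1; minimax = -1.
-5 ≠ -1, so there is no saddle point; optimal play is mixed.
Let the attacker play Land with probability p. Expected payoff against Fortify: (-7)p + 8(1−p) = −15p + 8; against Screen: (-1)p + (-5)(1−p) = 4p − 5.
Setting these equal: −15p + 8 = 4p − 5 ⇒ −19p = -13 ⇒ p = 13/19, and the value is (-15)·(13/19) + 8 = -43/19.
For the defender: with q = P(Fortify), equating Land's and Sea's payoffs gives −6q − 1 = 13q − 5 ⇒ q = 4/19.

6/19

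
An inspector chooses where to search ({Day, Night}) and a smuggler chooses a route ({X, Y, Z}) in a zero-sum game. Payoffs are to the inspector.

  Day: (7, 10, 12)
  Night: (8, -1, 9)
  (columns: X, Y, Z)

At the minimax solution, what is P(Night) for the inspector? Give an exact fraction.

1/4

Row minima: Day → 7, Night → -1; maximin = 7.
Column maxima: X → 8, Y → 10, Z → 12; minimax = 8.
7 ≠ 8, so there is no saddle point; optimal play is mixed.
Z is strictly dominated by X (it gives the inspector strictly more in every row), so the smuggler never plays it.
On the remaining 2×2 (Day, Night vs X, Y):
Let the inspector play Day with probability p. Expected payoff against X: 7p + 8(1−p) = −p + 8; against Y: 10p + (-1)(1−p) = 11p − 1.
Setting these equal: −p + 8 = 11p − 1 ⇒ −12p = -9 ⇒ p = 3/4, and the value is (-1)·(3/4) + 8 = 29/4.
For the smuggler: with q = P(X), equating Day's and Night's payoffs gives −3q + 10 = 9q − 1 ⇒ q = 11/12.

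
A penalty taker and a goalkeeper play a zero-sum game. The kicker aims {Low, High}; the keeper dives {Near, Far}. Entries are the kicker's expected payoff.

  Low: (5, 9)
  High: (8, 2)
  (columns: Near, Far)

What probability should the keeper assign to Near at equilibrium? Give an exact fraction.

7/10

Row minima: Low → 5, High → 2; maximin = 5.
Column maxima: Near → 8, Far → 9; minimax = 8.
5 ≠ 8, so there is no saddle point; optimal play is mixed.
Let the kicker play Low with probability p. Expected payoff against Near: 5p + 8(1−p) = −3p + 8; against Far: 9p + 2(1−p) = 7p + 2.
Setting these equal: −3p + 8 = 7p + 2 ⇒ −10p = -6 ⇒ p = 3/5, and the value is (-3)·(3/5) + 8 = 31/5.
For the keeper: with q = P(Near), equating Low's and High's payoffs gives −4q + 9 = 6q + 2 ⇒ q = 7/10.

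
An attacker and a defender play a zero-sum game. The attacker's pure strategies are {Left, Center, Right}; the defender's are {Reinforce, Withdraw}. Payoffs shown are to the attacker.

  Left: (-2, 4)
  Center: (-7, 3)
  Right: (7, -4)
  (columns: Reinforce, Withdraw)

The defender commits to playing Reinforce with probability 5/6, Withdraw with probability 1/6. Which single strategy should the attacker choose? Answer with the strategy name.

Expected payoff of Left: (5/6)·(-2) + (1/6)·4 = -1.
Expected payoff of Center: (5/6)·(-7) + (1/6)·3 = -16/3.
Expected payoff of Right: (5/6)·7 + (1/6)·(-4) = 31/6.
The largest is 31/6, so the attacker's best response is Right.

Right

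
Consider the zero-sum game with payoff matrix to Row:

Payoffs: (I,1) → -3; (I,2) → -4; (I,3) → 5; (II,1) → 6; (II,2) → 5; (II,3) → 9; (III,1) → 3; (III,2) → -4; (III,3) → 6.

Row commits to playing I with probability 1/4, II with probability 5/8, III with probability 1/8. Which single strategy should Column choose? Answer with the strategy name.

2

If Column plays 1, Row's expected payoff is (1/4)·(-3) + (5/8)·6 + (1/8)·3 = 27/8.
If Column plays 2, Row's expected payoff is (1/4)·(-4) + (5/8)·5 + (1/8)·(-4) = 13/8.
If Column plays 3, Row's expected payoff is (1/4)·5 + (5/8)·9 + (1/8)·6 = 61/8.
Column minimizes Row's payoff; the smallest is 13/8, so the best response is 2.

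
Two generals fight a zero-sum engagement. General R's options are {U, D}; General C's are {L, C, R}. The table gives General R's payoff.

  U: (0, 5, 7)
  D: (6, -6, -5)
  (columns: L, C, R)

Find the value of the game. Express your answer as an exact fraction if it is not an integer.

30/17

Row minima: U → 0, D → -6; maximin = 0.
Column maxima: L → 6, C → 5, R → 7; minimax = 5.
0 ≠ 5, so there is no saddle point; optimal play is mixed.
R is strictly dominated by C (it gives General R strictly more in every row), so General C never plays it.
On the remaining 2×2 (U, D vs L, C):
Let General R play U with probability p. Expected payoff against L: 0p + 6(1−p) = −6p + 6; against C: 5p + (-6)(1−p) = 11p − 6.
Setting these equal: −6p + 6 = 11p − 6 ⇒ −17p = -12 ⇒ p = 12/17, and the value is (-6)·(12/17) + 6 = 30/17.
For General C: with q = P(L), equating U's and D's payoffs gives −5q + 5 = 12q − 6 ⇒ q = 11/17.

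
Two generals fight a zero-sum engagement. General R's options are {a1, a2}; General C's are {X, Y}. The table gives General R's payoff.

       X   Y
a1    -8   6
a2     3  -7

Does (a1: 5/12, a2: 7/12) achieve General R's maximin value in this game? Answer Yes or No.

Yes

Against X this mix gives (5/12)·(-8) + (7/12)·3 = -19/12.
Against Y this mix gives (5/12)·6 + (7/12)·(-7) = -19/12.
All of General C's active replies (X, Y) yield -19/12, and no column does worse for General R. The mix makes General C indifferent and guarantees -19/12, so it is optimal.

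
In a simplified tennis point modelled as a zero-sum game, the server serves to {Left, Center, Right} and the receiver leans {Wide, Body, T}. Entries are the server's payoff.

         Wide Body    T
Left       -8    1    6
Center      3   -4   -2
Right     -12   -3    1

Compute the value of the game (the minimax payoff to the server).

Row minima: Left → -8, Center → -4, Right → -12; maximin = -4.
Column maxima: Wide → 3, Body → 1, T → 6; minimax = 1.
-4 ≠ 1, so there is no saddle point; optimal play is mixed.
Right is strictly dominated by Left, so the server never plays it.
T is strictly dominated by Body (it gives the server strictly more in every row), so the receiver never plays it.
On the remaining 2×2 (Left, Center vs Wide, Body):
Let the server play Left with probability p. Expected payoff against Wide: (-8)p + 3(1−p) = −11p + 3; against Body: 1p + (-4)(1−p) = 5p − 4.
Setting these equal: −11p + 3 = 5p − 4 ⇒ −16p = -7 ⇒ p = 7/16, and the value is (-11)·(7/16) + 3 = -29/16.
For the receiver: with q = P(Wide), equating Left's and Center's payoffs gives −9q + 1 = 7q − 4 ⇒ q = 5/16.

-29/16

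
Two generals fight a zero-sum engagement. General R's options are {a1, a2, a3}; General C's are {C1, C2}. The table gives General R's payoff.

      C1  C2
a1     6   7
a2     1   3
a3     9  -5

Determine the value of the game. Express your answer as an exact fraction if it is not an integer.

Row minima: a1 → 6, a2 → 1, a3 → -5; maximin = 6.
Column maxima: C1 → 9, C2 → 7; minimax = 7.
6 ≠ 7, so there is no saddle point; optimal play is mixed.
a2 is strictly dominated by a1, so General R never plays it.
On the remaining 2×2 (a1, a3 vs C1, C2):
Let General R play a1 with probability p. Expected payoff against C1: 6p + 9(1−p) = −3p + 9; against C2: 7p + (-5)(1−p) = 12p − 5.
Setting these equal: −3p + 9 = 12p − 5 ⇒ −15p = -14 ⇒ p = 14/15, and the value is (-3)·(14/15) + 9 = 31/5.
For General C: with q = P(C1), equating a1's and a3's payoffs gives −q + 7 = 14q − 5 ⇒ q = 4/5.

31/5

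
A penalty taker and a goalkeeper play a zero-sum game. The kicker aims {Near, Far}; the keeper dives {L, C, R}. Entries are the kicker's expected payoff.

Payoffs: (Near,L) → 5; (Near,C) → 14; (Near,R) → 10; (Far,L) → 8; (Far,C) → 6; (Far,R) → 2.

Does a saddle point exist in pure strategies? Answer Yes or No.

No

Row minima: Near → 5, Far → 2; maximin = 5.
Column maxima: L → 8, C → 14, R → 10; minimax = 8.
5 ≠ 8, so no pure-strategy equilibrium exists.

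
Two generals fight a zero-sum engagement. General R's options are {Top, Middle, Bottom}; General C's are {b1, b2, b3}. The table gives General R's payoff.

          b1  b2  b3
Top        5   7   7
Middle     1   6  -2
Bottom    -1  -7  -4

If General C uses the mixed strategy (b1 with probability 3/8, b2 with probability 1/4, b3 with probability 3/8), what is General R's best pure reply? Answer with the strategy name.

Expected payoff of Top: (3/8)·5 + (1/4)·7 + (3/8)·7 = 25/4.
Expected payoff of Middle: (3/8)·1 + (1/4)·6 + (3/8)·(-2) = 9/8.
Expected payoff of Bottom: (3/8)·(-1) + (1/4)·(-7) + (3/8)·(-4) = -29/8.
The largest is 25/4, so General R's best response is Top.

Top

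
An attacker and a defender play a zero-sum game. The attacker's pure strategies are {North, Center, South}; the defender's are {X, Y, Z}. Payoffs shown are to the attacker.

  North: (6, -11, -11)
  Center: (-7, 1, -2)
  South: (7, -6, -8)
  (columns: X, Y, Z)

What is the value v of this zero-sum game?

-7/2

Row minima: North → -11, Center → -7, South → -8; maximin = -7.
Column maxima: X → 7, Y → 1, Z → -2; minimax = -2.
-7 ≠ -2, so there is no saddle point; optimal play is mixed.
North is strictly dominated by South, so the attacker never plays it.
With North eliminated, Y is strictly dominated by Z (it gives the attacker strictly more in every remaining row), so the defender never plays it.
On the remaining 2×2 (Center, South vs X, Z):
Let the attacker play Center with probability p. Expected payoff against X: (-7)p + 7(1−p) = −14p + 7; against Z: (-2)p + (-8)(1−p) = 6p − 8.
Setting these equal: −14p + 7 = 6p − 8 ⇒ −20p = -15 ⇒ p = 3/4, and the value is (-14)·(3/4) + 7 = -7/2.
For the defender: with q = P(X), equating Center's and South's payoffs gives −5q − 2 = 15q − 8 ⇒ q = 3/10.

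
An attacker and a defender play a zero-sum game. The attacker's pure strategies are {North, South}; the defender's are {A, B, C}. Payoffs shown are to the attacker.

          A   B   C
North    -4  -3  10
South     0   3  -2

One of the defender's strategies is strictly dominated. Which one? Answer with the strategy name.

B

A holds the attacker's payoff strictly below B in every row: -4 < -3, 0 < 3.
So B is strictly dominated for the defender.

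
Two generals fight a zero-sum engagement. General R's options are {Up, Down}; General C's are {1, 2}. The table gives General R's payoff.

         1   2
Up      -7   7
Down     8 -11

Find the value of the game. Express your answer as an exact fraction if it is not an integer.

-7/11

Row minima: Up → -7, Down → -11; maximin = -7.
Column maxima: 1 → 8, 2 → 7; minimax = 7.
-7 ≠ 7, so there is no saddle point; optimal play is mixed.
Let General R play Up with probability p. Expected payoff against 1: (-7)p + 8(1−p) = −15p + 8; against 2: 7p + (-11)(1−p) = 18p − 11.
Setting these equal: −15p + 8 = 18p − 11 ⇒ −33p = -19 ⇒ p = 19/33, and the value is (-15)·(19/33) + 8 = -7/11.
For General C: with q = P(1), equating Up's and Down's payoffs gives −14q + 7 = 19q − 11 ⇒ q = 6/11.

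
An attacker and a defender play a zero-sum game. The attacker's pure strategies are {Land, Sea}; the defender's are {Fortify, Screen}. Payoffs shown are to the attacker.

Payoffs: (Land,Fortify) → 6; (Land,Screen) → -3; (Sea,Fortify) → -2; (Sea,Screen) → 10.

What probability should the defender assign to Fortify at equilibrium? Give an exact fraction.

Row minima: Land → -3, Sea → -2; maximin = -2.
Column maxima: Fortify → 6, Screen → 10; minimax = 6.
-2 ≠ 6, so there is no saddle point; optimal play is mixed.
Let the attacker play Land with probability p. Expected payoff against Fortify: 6p + (-2)(1−p) = 8p − 2; against Screen: (-3)p + 10(1−p) = −13p + 10.
Setting these equal: 8p − 2 = −13p + 10 ⇒ 21p = 12 ⇒ p = 4/7, and the value is (8)·(4/7) − 2 = 18/7.
For the defender: with q = P(Fortify), equating Land's and Sea's payoffs gives 9q − 3 = −12q + 10 ⇒ q = 13/21.

13/21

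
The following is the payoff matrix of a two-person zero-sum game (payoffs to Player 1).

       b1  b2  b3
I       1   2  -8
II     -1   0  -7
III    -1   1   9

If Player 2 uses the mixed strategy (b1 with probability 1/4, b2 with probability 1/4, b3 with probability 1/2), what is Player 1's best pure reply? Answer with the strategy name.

Expected payoff of I: (1/4)·1 + (1/4)·2 + (1/2)·(-8) = -13/4.
Expected payoff of II: (1/4)·(-1) + (1/4)·0 + (1/2)·(-7) = -15/4.
Expected payoff of III: (1/4)·(-1) + (1/4)·1 + (1/2)·9 = 9/2.
The largest is 9/2, so Player 1's best response is III.

III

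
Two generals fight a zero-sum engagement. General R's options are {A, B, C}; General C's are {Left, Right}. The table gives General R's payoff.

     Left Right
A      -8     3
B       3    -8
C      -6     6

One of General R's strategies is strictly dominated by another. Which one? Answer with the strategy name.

C gives a strictly higher payoff than A against every column: -6 > -8, 6 > 3.
So A is strictly dominated and General R never plays it.

A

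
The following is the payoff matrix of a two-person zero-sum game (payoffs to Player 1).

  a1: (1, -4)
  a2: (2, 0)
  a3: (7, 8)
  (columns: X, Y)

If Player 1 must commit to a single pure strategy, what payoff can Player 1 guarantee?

Row minima: a1 → -4, a2 → 0, a3 → 7.
The best of these is 7.

7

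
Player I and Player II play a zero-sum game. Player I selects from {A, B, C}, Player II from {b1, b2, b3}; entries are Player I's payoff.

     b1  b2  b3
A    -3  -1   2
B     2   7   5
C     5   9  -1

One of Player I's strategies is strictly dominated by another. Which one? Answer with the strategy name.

A

B gives a strictly higher payoff than A against every column: 2 > -3, 7 > -1, 5 > 2.
So A is strictly dominated and Player I never plays it.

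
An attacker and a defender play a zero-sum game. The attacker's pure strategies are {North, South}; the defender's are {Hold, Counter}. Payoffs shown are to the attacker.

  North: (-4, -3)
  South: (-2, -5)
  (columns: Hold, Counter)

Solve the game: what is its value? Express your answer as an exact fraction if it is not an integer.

Row minima: North → -4, South → -5; maximin = -4.
Column maxima: Hold → -2, Counter → -3; minimax = -3.
-4 ≠ -3, so there is no saddle point; optimal play is mixed.
Let the attacker play North with probability p. Expected payoff against Hold: (-4)p + (-2)(1−p) = −2p − 2; against Counter: (-3)p + (-5)(1−p) = 2p − 5.
Setting these equal: −2p − 2 = 2p − 5 ⇒ −4p = -3 ⇒ p = 3/4, and the value is (-2)·(3/4) − 2 = -7/2.
For the defender: with q = P(Hold), equating North's and South's payoffs gives −q − 3 = 3q − 5 ⇒ q = 1/2.

-7/2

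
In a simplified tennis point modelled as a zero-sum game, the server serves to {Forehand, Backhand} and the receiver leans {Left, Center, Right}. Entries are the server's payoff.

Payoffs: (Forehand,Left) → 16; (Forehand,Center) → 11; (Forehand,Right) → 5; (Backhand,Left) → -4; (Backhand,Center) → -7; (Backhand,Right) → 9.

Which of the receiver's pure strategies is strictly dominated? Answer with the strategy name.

Left

Center holds the server's payoff strictly below Left in every row: 11 < 16, -7 < -4.
So Left is strictly dominated for the receiver.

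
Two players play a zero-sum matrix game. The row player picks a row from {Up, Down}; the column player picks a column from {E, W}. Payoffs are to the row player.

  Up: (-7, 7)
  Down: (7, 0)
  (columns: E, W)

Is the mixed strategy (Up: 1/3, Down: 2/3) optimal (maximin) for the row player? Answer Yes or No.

Yes

Against E this mix gives (1/3)·(-7) + (2/3)·7 = 7/3.
Against W this mix gives (1/3)·7 + (2/3)·0 = 7/3.
All of the column player's active replies (E, W) yield 7/3, and no column does worse for the row player. The mix makes the column player indifferent and guarantees 7/3, so it is optimal.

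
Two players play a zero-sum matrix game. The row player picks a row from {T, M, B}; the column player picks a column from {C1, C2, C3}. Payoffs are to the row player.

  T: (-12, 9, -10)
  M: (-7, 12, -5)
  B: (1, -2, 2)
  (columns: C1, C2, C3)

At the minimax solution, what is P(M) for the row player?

Row minima: T → -12, M → -7, B → -2; maximin = -2.
Column maxima: C1 → 1, C2 → 12, C3 → 2; minimax = 1.
-2 ≠ 1, so there is no saddle point; optimal play is mixed.
T is strictly dominated by M, so the row player never plays it.
C3 is strictly dominated by C1 (it gives the row player strictly more in every row), so the column player never plays it.
On the remaining 2×2 (M, B vs C1, C2):
Let the row player play M with probability p. Expected payoff against C1: (-7)p + 1(1−p) = −8p + 1; against C2: 12p + (-2)(1−p) = 14p − 2.
Setting these equal: −8p + 1 = 14p − 2 ⇒ −22p = -3 ⇒ p = 3/22, and the value is (-8)·(3/22) + 1 = -1/11.
For the column player: with q = P(C1), equating M's and B's payoffs gives −19q + 12 = 3q − 2 ⇒ q = 7/11.

3/22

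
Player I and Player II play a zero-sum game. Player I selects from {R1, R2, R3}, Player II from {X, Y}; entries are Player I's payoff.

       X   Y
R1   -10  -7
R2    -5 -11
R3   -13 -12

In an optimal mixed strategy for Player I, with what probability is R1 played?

Row minima: R1 → -10, R2 → -11, R3 → -13; maximin = -10.
Column maxima: X → -5, Y → -7; minimax = -7.
-10 ≠ -7, so there is no saddle point; optimal play is mixed.
R3 is strictly dominated by R1, so Player I never plays it.
On the remaining 2×2 (R1, R2 vs X, Y):
Let Player I play R1 with probability p. Expected payoff against X: (-10)p + (-5)(1−p) = −5p − 5; against Y: (-7)p + (-11)(1−p) = 4p − 11.
Setting these equal: −5p − 5 = 4p − 11 ⇒ −9p = -6 ⇒ p = 2/3, and the value is (-5)·(2/3) − 5 = -25/3.
For Player II: with q = P(X), equating R1's and R2's payoffs gives −3q − 7 = 6q − 11 ⇒ q = 4/9.

2/3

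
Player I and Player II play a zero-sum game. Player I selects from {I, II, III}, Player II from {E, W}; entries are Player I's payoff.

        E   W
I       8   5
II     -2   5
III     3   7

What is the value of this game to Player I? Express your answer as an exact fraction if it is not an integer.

Row minima: I → 5, II → -2, III → 3; maximin = 5.
Column maxima: E → 8, W → 7; minimax = 7.
5 ≠ 7, so there is no saddle point; optimal play is mixed.
II is strictly dominated by III, so Player I never plays it.
On the remaining 2×2 (I, III vs E, W):
Let Player I play I with probability p. Expected payoff against E: 8p + 3(1−p) = 5p + 3; against W: 5p + 7(1−p) = −2p + 7.
Setting these equal: 5p + 3 = −2p + 7 ⇒ 7p = 4 ⇒ p = 4/7, and the value is (5)·(4/7) + 3 = 41/7.
For Player II: with q = P(E), equating I's and III's payoffs gives 3q + 5 = −4q + 7 ⇒ q = 2/7.

41/7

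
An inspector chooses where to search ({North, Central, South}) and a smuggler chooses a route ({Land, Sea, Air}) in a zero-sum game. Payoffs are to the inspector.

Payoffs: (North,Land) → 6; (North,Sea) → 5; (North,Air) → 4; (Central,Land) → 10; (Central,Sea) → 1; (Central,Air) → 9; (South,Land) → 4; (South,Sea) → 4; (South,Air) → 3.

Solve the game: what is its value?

41/9

Row minima: North → 4, Central → 1, South → 3; maximin = 4.
Column maxima: Land → 10, Sea → 5, Air → 9; minimax = 5.
4 ≠ 5, so there is no saddle point; optimal play is mixed.
South is strictly dominated by North, so the inspector never plays it.
With South eliminated, Land is strictly dominated by Sea (it gives the inspector strictly more in every remaining row), so the smuggler never plays it.
On the remaining 2×2 (North, Central vs Sea, Air):
Let the inspector play North with probability p. Expected payoff against Sea: 5p + 1(1−p) = 4p + 1; against Air: 4p + 9(1−p) = −5p + 9.
Setting these equal: 4p + 1 = −5p + 9 ⇒ 9p = 8 ⇒ p = 8/9, and the value is (4)·(8/9) + 1 = 41/9.
For the smuggler: with q = P(Sea), equating North's and Central's payoffs gives q + 4 = −8q + 9 ⇒ q = 5/9.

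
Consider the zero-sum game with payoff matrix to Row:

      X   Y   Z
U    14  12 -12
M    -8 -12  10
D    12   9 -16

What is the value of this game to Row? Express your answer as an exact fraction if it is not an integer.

Row minima: U → -12, M → -12, D → -16; maximin = -12.
Column maxima: X → 14, Y → 12, Z → 10; minimax = 10.
-12 ≠ 10, so there is no saddle point; optimal play is mixed.
D is strictly dominated by U, so Row never plays it.
X is strictly dominated by Y (it gives Row strictly more in every row), so Column never plays it.
On the remaining 2×2 (U, M vs Y, Z):
Let Row play U with probability p. Expected payoff against Y: 12p + (-12)(1−p) = 24p − 12; against Z: (-12)p + 10(1−p) = −22p + 10.
Setting these equal: 24p − 12 = −22p + 10 ⇒ 46p = 22 ⇒ p = 11/23, and the value is (24)·(11/23) − 12 = -12/23.
For Column: with q = P(Y), equating U's and M's payoffs gives 24q − 12 = −22q + 10 ⇒ q = 11/23.

-12/23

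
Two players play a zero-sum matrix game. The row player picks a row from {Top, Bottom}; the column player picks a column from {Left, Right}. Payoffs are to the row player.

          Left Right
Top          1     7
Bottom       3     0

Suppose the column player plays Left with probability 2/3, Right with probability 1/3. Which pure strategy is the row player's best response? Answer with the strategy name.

Expected payoff of Top: (2/3)·1 + (1/3)·7 = 3.
Expected payoff of Bottom: (2/3)·3 + (1/3)·0 = 2.
The largest is 3, so the row player's best response is Top.

Top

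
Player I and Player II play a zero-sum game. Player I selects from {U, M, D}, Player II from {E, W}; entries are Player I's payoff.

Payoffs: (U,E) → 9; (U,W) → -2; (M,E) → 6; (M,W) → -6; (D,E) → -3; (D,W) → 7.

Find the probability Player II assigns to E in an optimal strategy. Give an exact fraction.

3/7

Row minima: U → -2, M → -6, D → -3; maximin = -2.
Column maxima: E → 9, W → 7; minimax = 7.
-2 ≠ 7, so there is no saddle point; optimal play is mixed.
M is strictly dominated by U, so Player I never plays it.
On the remaining 2×2 (U, D vs E, W):
Let Player I play U with probability p. Expected payoff against E: 9p + (-3)(1−p) = 12p − 3; against W: (-2)p + 7(1−p) = −9p + 7.
Setting these equal: 12p − 3 = −9p + 7 ⇒ 21p = 10 ⇒ p = 10/21, and the value is (12)·(10/21) − 3 = 19/7.
For Player II: with q = P(E), equating U's and D's payoffs gives 11q − 2 = −10q + 7 ⇒ q = 3/7.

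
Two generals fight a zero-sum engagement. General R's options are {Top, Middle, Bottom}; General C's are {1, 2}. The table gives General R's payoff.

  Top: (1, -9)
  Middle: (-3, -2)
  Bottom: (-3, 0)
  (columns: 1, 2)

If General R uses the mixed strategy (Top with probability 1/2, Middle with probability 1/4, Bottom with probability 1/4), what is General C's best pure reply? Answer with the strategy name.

2

If General C plays 1, General R's expected payoff is (1/2)·1 + (1/4)·(-3) + (1/4)·(-3) = -1.
If General C plays 2, General R's expected payoff is (1/2)·(-9) + (1/4)·(-2) + (1/4)·0 = -5.
General C minimizes General R's payoff; the smallest is -5, so the best response is 2.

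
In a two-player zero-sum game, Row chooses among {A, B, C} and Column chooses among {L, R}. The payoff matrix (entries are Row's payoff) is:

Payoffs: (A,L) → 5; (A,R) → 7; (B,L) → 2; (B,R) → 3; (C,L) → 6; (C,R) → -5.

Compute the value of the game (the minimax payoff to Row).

Row minima: A → 5, B → 2, C → -5; maximin = 5.
Column maxima: L → 6, R → 7; minimax = 6.
5 ≠ 6, so there is no saddle point; optimal play is mixed.
B is strictly dominated by A, so Row never plays it.
On the remaining 2×2 (A, C vs L, R):
Let Row play A with probability p. Expected payoff against L: 5p + 6(1−p) = −p + 6; against R: 7p + (-5)(1−p) = 12p − 5.
Setting these equal: −p + 6 = 12p − 5 ⇒ −13p = -11 ⇒ p = 11/13, and the value is (-1)·(11/13) + 6 = 67/13.
For Column: with q = P(L), equating A's and C's payoffs gives −2q + 7 = 11q − 5 ⇒ q = 12/13.

67/13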